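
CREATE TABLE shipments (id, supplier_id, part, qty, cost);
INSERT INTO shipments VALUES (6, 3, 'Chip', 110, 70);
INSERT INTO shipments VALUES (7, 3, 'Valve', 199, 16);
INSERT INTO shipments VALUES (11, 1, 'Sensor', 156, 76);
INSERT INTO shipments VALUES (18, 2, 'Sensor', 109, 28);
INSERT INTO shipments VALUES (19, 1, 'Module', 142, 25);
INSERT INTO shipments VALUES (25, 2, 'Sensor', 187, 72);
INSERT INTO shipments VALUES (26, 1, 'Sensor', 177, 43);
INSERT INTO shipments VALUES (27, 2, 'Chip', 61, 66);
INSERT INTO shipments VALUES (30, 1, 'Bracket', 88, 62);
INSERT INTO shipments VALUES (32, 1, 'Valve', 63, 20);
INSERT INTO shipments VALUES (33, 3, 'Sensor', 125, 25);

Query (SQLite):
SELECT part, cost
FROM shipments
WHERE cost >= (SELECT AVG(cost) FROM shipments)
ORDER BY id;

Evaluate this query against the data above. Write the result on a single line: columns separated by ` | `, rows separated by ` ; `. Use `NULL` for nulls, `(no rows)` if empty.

Scalar subquery: AVG(cost) over all shipments rows = 45.727273 (≈; comparison uses full precision).
Keep rows where cost >= that value.

Chip | 70 ; Sensor | 76 ; Sensor | 72 ; Chip | 66 ; Bracket | 62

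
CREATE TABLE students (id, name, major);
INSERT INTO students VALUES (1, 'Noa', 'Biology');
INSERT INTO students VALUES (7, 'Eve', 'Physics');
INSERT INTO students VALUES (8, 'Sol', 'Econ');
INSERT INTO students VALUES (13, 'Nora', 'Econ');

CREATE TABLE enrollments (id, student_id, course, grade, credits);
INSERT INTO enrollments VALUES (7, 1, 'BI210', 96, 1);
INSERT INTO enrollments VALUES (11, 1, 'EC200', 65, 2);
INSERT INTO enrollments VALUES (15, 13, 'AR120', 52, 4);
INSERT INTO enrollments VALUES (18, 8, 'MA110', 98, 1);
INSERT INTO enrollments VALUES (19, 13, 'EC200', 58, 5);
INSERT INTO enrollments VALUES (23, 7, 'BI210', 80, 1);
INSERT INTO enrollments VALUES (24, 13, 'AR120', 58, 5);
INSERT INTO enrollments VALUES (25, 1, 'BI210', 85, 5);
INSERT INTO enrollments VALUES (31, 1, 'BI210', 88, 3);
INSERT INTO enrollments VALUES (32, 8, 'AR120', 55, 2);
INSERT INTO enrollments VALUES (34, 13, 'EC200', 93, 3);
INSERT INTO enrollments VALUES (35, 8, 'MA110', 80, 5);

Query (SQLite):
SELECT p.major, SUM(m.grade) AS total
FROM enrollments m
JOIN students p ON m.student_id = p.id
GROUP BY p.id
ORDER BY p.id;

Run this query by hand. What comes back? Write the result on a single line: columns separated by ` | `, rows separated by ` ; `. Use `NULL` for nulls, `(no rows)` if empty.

Join each enrollments row to its students via student_id.
Group joined rows by students.id; compute SUM(m.grade) per group.
  1: ids {7, 11, 25, 31} → SUM(m.grade)=334
  7: ids {23} → SUM(m.grade)=80
  8: ids {18, 32, 35} → SUM(m.grade)=233
  13: ids {15, 19, 24, 34} → SUM(m.grade)=261

Biology | 334 ; Physics | 80 ; Econ | 233 ; Econ | 261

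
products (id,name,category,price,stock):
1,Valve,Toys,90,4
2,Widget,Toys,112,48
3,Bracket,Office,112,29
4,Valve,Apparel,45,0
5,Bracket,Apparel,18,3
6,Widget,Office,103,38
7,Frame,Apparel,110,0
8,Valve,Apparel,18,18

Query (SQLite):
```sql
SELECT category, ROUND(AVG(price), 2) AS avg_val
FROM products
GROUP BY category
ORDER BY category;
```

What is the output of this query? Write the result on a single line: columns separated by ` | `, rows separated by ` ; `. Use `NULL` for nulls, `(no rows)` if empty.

Apparel | 47.75 ; Office | 107.5 ; Toys | 101

Partition products by category; compute ROUND(AVG(price), 2) within each group.
  Apparel: ids {4, 5, 7, 8} → ROUND(AVG(price), 2)=47.75
  Office: ids {3, 6} → ROUND(AVG(price), 2)=107.5
  Toys: ids {1, 2} → ROUND(AVG(price), 2)=101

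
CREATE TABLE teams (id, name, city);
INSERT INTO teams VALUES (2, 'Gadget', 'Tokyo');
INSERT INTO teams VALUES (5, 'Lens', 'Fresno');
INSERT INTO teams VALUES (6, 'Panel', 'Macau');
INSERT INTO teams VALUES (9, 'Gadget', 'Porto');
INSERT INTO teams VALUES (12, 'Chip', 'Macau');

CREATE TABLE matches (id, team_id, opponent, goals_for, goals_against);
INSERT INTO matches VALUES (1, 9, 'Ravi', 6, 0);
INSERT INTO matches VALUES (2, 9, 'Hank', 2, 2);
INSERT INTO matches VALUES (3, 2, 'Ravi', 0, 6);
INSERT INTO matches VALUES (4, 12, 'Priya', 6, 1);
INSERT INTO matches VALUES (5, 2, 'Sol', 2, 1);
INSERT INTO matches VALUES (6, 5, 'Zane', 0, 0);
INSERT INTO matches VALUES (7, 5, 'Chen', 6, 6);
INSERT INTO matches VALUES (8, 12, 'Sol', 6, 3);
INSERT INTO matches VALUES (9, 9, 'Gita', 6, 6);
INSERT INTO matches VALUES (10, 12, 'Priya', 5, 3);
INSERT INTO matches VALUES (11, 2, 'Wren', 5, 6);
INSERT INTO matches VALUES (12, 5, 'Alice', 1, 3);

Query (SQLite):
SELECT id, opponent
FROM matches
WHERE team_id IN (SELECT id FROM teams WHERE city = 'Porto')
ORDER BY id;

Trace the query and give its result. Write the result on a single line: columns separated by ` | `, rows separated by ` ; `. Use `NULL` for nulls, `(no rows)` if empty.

1 | Ravi ; 2 | Hank ; 9 | Gita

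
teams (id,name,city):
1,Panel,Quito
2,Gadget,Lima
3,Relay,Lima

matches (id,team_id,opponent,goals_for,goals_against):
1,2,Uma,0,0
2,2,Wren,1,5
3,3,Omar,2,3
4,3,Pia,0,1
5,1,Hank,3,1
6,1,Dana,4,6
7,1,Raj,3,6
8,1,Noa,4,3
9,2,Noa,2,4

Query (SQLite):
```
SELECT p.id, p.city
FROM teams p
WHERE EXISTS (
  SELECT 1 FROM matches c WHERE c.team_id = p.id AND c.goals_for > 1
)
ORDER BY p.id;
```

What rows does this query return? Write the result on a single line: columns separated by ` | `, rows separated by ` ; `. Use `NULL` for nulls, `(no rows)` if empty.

1 | Quito ; 2 | Lima ; 3 | Lima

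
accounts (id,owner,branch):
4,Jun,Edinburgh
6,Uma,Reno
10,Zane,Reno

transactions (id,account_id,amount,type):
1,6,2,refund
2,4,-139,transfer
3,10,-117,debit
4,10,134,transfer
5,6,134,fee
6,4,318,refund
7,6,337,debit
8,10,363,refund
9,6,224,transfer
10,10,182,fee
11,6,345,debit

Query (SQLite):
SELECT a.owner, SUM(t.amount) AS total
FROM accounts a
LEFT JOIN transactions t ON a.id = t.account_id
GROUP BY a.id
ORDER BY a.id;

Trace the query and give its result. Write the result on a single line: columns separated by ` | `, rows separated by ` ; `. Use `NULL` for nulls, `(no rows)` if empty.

Jun | 179 ; Uma | 1042 ; Zane | 562

LEFT JOIN keeps every accounts row; unmatched ones get NULL for transactions columns.
Group by accounts.id and compute SUM(t.amount). SUM over an all-NULL group is NULL.
  4: ids {2, 6} → SUM(t.amount)=179
  6: ids {1, 5, 7, 9, 11} → SUM(t.amount)=1042
  10: ids {3, 4, 8, 10} → SUM(t.amount)=562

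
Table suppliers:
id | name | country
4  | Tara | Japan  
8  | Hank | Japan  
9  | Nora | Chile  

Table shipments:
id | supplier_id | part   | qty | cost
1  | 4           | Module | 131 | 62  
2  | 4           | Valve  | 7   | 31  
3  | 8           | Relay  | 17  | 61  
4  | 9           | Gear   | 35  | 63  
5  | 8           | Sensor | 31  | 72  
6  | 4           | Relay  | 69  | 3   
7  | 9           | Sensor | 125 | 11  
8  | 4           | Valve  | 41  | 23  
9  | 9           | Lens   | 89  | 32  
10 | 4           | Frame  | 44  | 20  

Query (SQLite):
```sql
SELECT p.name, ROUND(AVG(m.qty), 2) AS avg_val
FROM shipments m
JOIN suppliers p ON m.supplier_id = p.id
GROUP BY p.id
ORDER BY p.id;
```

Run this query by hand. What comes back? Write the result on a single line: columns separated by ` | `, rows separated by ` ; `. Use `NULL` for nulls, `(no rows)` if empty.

Join each shipments row to its suppliers via supplier_id.
Group joined rows by suppliers.id; compute ROUND(AVG(m.qty), 2) per group.
  4: ids {1, 2, 6, 8, 10} → ROUND(AVG(m.qty), 2)=58.4
  8: ids {3, 5} → ROUND(AVG(m.qty), 2)=24
  9: ids {4, 7, 9} → ROUND(AVG(m.qty), 2)=83

Tara | 58.4 ; Hank | 24 ; Nora | 83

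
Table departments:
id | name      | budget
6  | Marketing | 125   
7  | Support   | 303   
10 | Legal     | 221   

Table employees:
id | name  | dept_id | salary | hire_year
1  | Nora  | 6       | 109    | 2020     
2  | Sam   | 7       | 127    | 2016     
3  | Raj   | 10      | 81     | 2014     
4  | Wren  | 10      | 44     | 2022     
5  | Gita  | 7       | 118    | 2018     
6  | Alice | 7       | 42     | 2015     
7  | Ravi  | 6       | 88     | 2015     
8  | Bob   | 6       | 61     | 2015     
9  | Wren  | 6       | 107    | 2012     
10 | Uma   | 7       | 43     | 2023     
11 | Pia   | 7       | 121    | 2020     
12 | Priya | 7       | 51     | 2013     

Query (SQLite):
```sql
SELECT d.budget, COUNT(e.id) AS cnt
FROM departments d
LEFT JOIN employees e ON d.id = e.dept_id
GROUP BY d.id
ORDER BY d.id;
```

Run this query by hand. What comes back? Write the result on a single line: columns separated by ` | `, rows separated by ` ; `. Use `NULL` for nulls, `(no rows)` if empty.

LEFT JOIN keeps every departments row; unmatched ones get NULL for employees columns.
Group by departments.id and compute COUNT(e.id). COUNT(col) of an all-NULL group is 0.
  6: ids {1, 7, 8, 9} → COUNT(e.id)=4
  7: ids {2, 5, 6, 10, 11, 12} → COUNT(e.id)=6
  10: ids {3, 4} → COUNT(e.id)=2

125 | 4 ; 303 | 6 ; 221 | 2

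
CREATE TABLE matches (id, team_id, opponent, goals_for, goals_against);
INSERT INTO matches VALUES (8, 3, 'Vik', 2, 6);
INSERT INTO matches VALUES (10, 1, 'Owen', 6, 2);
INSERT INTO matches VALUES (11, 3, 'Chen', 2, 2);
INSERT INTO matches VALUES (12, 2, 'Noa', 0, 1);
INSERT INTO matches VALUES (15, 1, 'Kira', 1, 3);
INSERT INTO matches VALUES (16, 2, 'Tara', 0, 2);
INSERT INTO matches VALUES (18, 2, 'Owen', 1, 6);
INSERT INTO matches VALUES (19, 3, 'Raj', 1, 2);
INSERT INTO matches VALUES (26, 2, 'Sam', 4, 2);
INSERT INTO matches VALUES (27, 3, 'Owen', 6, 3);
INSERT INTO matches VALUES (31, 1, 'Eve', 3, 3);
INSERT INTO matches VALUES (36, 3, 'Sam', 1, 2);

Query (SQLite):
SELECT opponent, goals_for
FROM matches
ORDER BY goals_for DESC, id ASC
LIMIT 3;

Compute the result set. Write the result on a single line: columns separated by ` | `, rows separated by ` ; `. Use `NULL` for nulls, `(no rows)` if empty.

Owen | 6 ; Owen | 6 ; Sam | 4

Sort by goals_for desc, tiebreak id asc: (6, id=10), (6, id=27), (4, id=26), (3, id=31), (2, id=8), (2, id=11) …. Take first 3.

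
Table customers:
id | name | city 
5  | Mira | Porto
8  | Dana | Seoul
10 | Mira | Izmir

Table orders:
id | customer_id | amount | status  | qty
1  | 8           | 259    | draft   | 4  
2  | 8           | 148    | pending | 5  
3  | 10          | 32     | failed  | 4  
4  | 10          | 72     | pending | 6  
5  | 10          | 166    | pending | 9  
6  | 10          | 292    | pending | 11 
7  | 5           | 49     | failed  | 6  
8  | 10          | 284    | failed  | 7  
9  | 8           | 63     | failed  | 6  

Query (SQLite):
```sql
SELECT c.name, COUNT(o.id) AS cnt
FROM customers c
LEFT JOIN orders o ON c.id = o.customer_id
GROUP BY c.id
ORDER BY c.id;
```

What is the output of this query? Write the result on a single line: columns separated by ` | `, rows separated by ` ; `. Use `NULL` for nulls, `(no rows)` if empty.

Mira | 1 ; Dana | 3 ; Mira | 5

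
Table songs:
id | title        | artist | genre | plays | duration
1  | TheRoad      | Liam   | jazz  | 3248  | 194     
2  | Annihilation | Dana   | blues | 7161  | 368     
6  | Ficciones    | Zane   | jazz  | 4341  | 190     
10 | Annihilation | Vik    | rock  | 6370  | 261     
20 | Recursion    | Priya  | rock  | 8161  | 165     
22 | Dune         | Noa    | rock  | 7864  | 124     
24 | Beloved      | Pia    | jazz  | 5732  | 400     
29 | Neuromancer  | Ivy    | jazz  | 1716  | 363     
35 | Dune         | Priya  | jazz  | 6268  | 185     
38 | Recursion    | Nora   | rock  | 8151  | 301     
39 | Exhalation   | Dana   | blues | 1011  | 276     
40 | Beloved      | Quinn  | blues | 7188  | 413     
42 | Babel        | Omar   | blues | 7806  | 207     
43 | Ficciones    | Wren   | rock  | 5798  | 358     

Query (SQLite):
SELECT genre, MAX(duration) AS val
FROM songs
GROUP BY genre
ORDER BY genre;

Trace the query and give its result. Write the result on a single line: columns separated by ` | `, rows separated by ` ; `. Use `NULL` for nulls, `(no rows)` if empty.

blues | 413 ; jazz | 400 ; rock | 358

Partition songs by genre; compute MAX(duration) within each group.
  blues: ids {2, 39, 40, 42} → MAX(duration)=413
  jazz: ids {1, 6, 24, 29, 35} → MAX(duration)=400
  rock: ids {10, 20, 22, 38, 43} → MAX(duration)=358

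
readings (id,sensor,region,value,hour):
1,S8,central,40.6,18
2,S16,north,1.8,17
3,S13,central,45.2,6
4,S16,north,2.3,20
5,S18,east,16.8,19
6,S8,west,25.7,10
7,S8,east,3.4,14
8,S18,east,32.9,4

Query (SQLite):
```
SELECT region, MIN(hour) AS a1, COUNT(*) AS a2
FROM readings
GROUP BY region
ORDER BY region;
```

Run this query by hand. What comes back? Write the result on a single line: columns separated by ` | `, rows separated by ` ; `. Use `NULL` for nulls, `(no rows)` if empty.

central | 6 | 2 ; east | 4 | 3 ; north | 17 | 2 ; west | 10 | 1

Group readings by region.
Per group compute: MIN(hour), COUNT(*).
  central: ids {1, 3} → MIN(hour)=6, COUNT(*)=2
  east: ids {5, 7, 8} → MIN(hour)=4, COUNT(*)=3
  north: ids {2, 4} → MIN(hour)=17, COUNT(*)=2
  west: ids {6} → MIN(hour)=10, COUNT(*)=1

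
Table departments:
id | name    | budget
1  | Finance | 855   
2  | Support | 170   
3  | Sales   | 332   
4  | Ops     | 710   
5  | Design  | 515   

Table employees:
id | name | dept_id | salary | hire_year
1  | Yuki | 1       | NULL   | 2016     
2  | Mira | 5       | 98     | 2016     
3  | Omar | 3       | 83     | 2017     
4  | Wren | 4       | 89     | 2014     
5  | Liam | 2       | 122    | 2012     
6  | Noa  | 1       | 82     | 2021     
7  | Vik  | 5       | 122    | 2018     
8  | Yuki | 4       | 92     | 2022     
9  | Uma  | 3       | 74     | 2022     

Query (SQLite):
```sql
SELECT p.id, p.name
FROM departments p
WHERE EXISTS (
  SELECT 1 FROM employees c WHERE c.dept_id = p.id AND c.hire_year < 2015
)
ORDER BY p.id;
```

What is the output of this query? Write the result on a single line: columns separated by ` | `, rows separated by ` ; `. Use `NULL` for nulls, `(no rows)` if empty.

For each departments row, check whether any employees with matching dept_id has hire_year < 2015.
Keep rows where that is true.

2 | Support ; 4 | Ops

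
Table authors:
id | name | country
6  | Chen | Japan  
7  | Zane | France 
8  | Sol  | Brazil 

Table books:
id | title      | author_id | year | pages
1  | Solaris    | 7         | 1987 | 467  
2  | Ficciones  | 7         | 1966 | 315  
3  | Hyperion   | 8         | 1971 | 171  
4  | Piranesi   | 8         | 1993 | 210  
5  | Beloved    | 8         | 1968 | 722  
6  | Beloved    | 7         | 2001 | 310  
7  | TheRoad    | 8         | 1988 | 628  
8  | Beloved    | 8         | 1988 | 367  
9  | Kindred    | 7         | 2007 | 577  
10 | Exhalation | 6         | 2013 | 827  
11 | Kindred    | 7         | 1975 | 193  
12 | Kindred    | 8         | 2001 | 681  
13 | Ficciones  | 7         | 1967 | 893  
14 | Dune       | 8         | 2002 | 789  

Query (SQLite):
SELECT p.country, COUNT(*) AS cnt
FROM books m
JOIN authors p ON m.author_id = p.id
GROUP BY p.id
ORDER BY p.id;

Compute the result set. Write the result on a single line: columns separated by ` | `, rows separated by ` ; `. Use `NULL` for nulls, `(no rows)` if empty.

Japan | 1 ; France | 6 ; Brazil | 7

Join each books row to its authors via author_id.
Group joined rows by authors.id; compute COUNT(*) per group.
  6: ids {10} → COUNT(*)=1
  7: ids {1, 2, 6, 9, 11, 13} → COUNT(*)=6
  8: ids {3, 4, 5, 7, 8, 12, 14} → COUNT(*)=7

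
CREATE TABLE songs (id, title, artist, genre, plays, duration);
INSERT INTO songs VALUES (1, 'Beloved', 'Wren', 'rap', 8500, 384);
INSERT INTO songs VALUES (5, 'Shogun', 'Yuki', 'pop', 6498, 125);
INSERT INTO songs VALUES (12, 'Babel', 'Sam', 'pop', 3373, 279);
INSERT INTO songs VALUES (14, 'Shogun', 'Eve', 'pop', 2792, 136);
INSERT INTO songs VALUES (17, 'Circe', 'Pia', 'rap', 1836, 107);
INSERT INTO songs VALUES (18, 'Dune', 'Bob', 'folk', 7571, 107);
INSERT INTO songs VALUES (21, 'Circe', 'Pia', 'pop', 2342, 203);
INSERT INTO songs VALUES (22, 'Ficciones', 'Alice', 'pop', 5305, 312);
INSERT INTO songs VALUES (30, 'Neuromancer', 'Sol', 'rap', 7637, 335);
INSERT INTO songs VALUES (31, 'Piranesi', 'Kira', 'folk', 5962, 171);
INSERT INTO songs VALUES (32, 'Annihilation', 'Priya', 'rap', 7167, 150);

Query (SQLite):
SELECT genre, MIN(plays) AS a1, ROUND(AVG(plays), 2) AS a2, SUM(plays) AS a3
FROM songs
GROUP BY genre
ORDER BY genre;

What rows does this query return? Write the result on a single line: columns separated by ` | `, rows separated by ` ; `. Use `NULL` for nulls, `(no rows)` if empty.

folk | 5962 | 6766.5 | 13533 ; pop | 2342 | 4062 | 20310 ; rap | 1836 | 6285 | 25140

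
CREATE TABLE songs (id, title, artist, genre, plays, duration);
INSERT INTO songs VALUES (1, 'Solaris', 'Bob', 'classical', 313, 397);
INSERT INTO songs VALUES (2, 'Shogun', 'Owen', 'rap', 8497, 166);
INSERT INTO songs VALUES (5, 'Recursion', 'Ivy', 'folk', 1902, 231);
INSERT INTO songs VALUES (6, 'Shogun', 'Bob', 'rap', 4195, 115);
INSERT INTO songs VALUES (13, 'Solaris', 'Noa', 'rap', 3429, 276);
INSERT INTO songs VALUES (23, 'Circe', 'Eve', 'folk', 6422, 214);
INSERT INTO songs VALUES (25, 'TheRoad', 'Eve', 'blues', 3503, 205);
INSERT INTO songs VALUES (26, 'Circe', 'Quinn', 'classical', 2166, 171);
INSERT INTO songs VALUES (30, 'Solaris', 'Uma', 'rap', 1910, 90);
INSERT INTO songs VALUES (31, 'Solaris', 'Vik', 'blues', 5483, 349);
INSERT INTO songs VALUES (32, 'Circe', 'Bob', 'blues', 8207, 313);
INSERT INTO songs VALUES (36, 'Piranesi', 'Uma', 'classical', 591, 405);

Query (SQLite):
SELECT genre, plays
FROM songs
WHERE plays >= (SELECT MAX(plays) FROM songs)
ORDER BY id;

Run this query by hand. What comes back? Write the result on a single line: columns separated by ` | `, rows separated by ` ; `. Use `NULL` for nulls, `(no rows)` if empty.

Scalar subquery: MAX(plays) over all songs rows = 8497.
Keep rows where plays >= that value.

rap | 8497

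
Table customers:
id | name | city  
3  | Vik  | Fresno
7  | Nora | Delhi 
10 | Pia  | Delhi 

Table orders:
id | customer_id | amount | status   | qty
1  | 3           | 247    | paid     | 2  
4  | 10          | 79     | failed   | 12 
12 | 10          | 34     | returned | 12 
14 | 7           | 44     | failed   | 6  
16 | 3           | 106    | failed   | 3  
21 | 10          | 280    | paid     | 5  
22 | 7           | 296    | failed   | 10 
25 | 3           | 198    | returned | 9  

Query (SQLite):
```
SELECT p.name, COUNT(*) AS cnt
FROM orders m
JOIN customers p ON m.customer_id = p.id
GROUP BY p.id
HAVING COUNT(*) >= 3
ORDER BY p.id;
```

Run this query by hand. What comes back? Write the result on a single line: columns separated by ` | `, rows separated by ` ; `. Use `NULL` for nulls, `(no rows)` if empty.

Vik | 3 ; Pia | 3

Join each orders row to its customers via customer_id.
Group joined rows by customers.id; compute COUNT(*) per group.
HAVING: keep groups with count ≥ 3.
  3: ids {1, 16, 25} → COUNT(*)=3
  7: ids {14, 22} → COUNT(*)=2
  10: ids {4, 12, 21} → COUNT(*)=3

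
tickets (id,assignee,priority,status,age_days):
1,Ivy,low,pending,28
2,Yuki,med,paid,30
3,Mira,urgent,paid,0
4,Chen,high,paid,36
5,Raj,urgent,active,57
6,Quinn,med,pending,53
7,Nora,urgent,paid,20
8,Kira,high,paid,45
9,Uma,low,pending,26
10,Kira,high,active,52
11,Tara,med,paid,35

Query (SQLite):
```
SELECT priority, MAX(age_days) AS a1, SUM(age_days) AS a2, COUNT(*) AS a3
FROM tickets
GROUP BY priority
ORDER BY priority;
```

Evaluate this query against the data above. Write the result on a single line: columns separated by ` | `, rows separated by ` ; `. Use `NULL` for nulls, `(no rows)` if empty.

Group tickets by priority.
Per group compute: MAX(age_days), SUM(age_days), COUNT(*).
  high: ids {4, 8, 10} → MAX(age_days)=52, SUM(age_days)=133, COUNT(*)=3
  low: ids {1, 9} → MAX(age_days)=28, SUM(age_days)=54, COUNT(*)=2
  med: ids {2, 6, 11} → MAX(age_days)=53, SUM(age_days)=118, COUNT(*)=3
  urgent: ids {3, 5, 7} → MAX(age_days)=57, SUM(age_days)=77, COUNT(*)=3

high | 52 | 133 | 3 ; low | 28 | 54 | 2 ; med | 53 | 118 | 3 ; urgent | 57 | 77 | 3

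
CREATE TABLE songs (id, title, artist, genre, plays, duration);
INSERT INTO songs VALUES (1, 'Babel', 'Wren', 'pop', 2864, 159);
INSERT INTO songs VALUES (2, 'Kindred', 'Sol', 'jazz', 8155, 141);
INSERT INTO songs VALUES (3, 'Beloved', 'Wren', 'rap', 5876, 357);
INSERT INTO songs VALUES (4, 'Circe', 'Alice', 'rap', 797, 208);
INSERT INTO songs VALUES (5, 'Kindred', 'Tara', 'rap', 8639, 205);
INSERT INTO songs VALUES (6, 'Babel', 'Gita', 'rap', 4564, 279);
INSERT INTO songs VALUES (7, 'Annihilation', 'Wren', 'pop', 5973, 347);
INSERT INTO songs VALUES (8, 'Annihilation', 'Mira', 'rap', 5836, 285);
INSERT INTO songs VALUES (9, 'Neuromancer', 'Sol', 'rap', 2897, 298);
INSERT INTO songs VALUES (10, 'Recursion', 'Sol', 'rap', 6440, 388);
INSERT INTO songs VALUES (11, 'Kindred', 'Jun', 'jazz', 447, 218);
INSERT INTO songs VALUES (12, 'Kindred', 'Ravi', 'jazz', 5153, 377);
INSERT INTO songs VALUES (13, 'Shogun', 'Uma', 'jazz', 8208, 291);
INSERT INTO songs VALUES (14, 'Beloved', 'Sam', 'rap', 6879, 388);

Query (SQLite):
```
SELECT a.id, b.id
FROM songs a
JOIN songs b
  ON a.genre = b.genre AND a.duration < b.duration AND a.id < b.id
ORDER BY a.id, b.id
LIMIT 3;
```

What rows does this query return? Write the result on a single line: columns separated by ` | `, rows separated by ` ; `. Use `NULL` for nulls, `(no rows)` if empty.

1 | 7 ; 2 | 11 ; 2 | 12

Pairs (a,b) with same genre, a.duration < b.duration, a.id < b.id.
genre groups: jazz:{2,11,12,13} pop:{1,7} rap:{3,4,5,6,8,9,10,14}
Ordered by (a.id, b.id); first 3.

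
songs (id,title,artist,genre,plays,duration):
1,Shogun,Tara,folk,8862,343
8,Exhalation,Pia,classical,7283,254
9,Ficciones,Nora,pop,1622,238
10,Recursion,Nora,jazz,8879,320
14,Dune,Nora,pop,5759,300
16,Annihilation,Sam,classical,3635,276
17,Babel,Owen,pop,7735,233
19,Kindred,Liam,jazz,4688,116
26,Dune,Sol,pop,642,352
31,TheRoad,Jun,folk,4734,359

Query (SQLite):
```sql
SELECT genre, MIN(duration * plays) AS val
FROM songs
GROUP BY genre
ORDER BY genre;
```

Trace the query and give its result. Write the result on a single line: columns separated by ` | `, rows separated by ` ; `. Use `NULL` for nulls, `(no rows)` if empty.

classical | 1003260 ; folk | 1699506 ; jazz | 543808 ; pop | 225984

For each row compute duration * plays.
Group by genre; take MIN of the expression per group.
  classical: ids {8, 16} → MIN(duration * plays)=1003260
  folk: ids {1, 31} → MIN(duration * plays)=1699506
  jazz: ids {10, 19} → MIN(duration * plays)=543808
  pop: ids {9, 14, 17, 26} → MIN(duration * plays)=225984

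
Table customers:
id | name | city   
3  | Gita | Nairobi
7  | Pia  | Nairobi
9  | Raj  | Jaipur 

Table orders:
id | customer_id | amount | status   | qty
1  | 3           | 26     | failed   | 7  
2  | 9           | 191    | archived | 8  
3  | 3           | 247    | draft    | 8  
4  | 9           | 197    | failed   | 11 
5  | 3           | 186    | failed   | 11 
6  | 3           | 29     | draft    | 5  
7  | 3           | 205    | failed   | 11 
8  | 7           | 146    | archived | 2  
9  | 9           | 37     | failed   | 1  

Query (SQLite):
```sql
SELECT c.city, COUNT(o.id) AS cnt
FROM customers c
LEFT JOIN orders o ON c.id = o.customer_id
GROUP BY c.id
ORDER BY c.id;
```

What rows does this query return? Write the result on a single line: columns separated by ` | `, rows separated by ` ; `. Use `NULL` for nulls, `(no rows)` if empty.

Nairobi | 5 ; Nairobi | 1 ; Jaipur | 3

LEFT JOIN keeps every customers row; unmatched ones get NULL for orders columns.
Group by customers.id and compute COUNT(o.id). COUNT(col) of an all-NULL group is 0.
  3: ids {1, 3, 5, 6, 7} → COUNT(o.id)=5
  7: ids {8} → COUNT(o.id)=1
  9: ids {2, 4, 9} → COUNT(o.id)=3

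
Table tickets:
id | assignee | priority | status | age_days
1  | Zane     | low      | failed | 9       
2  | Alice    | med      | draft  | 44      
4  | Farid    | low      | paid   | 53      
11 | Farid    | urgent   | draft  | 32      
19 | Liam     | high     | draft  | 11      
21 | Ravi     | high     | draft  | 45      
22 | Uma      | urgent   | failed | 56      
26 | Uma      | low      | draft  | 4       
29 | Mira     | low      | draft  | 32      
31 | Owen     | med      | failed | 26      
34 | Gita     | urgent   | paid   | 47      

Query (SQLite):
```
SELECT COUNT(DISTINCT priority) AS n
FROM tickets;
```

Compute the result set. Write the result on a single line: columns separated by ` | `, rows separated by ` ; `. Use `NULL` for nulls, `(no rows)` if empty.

4

Count distinct non-NULL priority values.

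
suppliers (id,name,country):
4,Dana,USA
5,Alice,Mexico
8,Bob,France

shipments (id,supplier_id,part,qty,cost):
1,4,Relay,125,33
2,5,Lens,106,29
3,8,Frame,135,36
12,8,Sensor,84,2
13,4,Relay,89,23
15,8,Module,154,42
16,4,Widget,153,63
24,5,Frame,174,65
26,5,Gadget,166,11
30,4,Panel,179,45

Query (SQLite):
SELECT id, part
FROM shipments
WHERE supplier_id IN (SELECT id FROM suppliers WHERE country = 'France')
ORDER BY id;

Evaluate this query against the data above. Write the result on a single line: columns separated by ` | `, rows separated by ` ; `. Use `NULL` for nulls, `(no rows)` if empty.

3 | Frame ; 12 | Sensor ; 15 | Module

Inner query: suppliers.id where country = 'France'.
Outer: keep shipments rows whose supplier_id is in that set.
Inner query → {8}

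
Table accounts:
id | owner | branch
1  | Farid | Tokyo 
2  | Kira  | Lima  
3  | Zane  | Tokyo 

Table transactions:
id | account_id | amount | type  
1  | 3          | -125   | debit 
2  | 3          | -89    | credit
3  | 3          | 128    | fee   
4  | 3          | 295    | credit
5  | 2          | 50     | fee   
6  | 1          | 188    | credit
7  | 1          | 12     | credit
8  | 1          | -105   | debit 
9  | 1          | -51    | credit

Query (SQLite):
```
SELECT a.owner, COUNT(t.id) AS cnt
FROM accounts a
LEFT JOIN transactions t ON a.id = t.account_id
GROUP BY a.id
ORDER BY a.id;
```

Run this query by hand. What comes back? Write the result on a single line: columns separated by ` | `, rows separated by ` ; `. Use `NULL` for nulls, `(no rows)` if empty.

Farid | 4 ; Kira | 1 ; Zane | 4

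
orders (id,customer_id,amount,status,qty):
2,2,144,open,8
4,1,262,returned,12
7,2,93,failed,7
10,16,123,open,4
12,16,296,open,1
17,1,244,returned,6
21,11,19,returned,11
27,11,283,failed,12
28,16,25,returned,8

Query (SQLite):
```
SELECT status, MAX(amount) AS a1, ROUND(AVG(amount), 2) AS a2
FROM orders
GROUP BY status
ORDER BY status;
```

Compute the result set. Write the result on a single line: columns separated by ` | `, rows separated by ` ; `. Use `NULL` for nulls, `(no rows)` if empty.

failed | 283 | 188 ; open | 296 | 187.67 ; returned | 262 | 137.5

Group orders by status.
Per group compute: MAX(amount), ROUND(AVG(amount), 2).
  failed: ids {7, 27} → MAX(amount)=283, ROUND(AVG(amount), 2)=188
  open: ids {2, 10, 12} → MAX(amount)=296, ROUND(AVG(amount), 2)=187.67
  returned: ids {4, 17, 21, 28} → MAX(amount)=262, ROUND(AVG(amount), 2)=137.5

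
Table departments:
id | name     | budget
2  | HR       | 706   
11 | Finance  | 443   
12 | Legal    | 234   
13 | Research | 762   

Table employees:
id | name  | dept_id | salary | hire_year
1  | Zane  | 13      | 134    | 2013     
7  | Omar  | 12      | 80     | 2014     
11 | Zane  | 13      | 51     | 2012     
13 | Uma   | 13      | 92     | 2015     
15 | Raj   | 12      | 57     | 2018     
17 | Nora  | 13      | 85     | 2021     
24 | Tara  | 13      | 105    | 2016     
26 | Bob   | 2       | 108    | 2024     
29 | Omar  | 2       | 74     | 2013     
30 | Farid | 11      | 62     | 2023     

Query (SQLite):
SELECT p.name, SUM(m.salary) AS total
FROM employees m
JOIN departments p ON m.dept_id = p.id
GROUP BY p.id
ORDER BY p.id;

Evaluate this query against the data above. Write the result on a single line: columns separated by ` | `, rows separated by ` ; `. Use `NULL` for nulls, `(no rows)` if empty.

HR | 182 ; Finance | 62 ; Legal | 137 ; Research | 467

Join each employees row to its departments via dept_id.
Group joined rows by departments.id; compute SUM(m.salary) per group.
  2: ids {26, 29} → SUM(m.salary)=182
  11: ids {30} → SUM(m.salary)=62
  12: ids {7, 15} → SUM(m.salary)=137
  13: ids {1, 11, 13, 17, 24} → SUM(m.salary)=467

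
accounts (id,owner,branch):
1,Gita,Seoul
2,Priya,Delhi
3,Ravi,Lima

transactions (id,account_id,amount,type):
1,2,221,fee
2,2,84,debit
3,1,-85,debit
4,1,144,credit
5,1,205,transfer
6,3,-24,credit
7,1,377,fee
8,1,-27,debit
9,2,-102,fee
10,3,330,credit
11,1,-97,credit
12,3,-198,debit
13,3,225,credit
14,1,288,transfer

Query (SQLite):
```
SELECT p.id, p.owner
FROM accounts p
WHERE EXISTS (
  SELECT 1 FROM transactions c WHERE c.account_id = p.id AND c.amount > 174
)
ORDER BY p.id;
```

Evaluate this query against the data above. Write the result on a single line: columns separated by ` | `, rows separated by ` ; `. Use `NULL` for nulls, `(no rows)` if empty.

1 | Gita ; 2 | Priya ; 3 | Ravi

For each accounts row, check whether any transactions with matching account_id has amount > 174.
Keep rows where that is true.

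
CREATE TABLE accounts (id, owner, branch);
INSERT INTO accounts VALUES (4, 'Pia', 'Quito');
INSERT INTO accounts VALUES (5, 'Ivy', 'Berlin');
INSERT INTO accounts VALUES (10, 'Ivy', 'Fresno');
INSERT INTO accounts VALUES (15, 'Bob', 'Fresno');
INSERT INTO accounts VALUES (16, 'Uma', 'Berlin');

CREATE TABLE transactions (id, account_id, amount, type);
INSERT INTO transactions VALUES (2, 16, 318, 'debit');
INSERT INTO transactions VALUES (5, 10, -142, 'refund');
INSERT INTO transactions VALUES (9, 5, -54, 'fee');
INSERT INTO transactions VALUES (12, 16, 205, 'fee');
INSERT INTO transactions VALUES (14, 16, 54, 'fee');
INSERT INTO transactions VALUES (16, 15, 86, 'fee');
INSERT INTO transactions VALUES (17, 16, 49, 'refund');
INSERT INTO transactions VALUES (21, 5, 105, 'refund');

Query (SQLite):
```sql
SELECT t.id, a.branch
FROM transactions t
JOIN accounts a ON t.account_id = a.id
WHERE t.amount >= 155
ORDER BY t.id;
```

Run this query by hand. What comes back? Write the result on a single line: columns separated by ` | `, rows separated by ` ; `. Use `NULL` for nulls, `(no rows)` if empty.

2 | Berlin ; 12 | Berlin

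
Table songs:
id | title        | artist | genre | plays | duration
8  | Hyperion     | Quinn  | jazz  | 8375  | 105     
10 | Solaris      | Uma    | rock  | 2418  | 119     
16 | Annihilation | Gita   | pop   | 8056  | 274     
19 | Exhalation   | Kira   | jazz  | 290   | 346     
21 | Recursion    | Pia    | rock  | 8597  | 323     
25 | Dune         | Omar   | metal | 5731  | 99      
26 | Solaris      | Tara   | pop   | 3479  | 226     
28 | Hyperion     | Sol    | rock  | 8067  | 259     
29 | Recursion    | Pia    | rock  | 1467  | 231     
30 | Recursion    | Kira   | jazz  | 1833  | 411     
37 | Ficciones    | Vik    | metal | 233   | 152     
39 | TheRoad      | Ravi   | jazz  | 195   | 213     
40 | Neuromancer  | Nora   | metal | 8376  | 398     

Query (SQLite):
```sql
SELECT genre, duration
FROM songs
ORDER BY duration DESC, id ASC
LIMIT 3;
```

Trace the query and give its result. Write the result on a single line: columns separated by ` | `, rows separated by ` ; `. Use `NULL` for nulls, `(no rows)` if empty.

Sort by duration desc, tiebreak id asc: (411, id=30), (398, id=40), (346, id=19), (323, id=21), (274, id=16), (259, id=28) …. Take first 3.

jazz | 411 ; metal | 398 ; jazz | 346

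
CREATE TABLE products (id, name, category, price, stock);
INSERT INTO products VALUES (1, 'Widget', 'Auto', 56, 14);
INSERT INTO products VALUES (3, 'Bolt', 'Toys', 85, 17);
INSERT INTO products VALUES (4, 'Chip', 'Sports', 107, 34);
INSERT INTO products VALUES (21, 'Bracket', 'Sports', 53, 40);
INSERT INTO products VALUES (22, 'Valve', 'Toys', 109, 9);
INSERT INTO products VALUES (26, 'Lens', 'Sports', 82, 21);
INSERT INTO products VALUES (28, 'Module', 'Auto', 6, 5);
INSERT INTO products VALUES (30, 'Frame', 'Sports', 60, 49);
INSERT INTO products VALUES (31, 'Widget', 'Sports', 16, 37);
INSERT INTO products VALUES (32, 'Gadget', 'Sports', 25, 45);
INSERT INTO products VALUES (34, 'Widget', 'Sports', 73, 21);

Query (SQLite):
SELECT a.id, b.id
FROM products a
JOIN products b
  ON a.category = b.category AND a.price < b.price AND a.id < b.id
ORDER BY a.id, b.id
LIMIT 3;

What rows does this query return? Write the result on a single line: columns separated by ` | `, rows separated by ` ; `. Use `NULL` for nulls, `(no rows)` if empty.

Pairs (a,b) with same category, a.price < b.price, a.id < b.id.
category groups: Auto:{1,28} Sports:{4,21,26,30,31,32,34} Toys:{3,22}
Ordered by (a.id, b.id); first 3.

3 | 22 ; 21 | 26 ; 21 | 30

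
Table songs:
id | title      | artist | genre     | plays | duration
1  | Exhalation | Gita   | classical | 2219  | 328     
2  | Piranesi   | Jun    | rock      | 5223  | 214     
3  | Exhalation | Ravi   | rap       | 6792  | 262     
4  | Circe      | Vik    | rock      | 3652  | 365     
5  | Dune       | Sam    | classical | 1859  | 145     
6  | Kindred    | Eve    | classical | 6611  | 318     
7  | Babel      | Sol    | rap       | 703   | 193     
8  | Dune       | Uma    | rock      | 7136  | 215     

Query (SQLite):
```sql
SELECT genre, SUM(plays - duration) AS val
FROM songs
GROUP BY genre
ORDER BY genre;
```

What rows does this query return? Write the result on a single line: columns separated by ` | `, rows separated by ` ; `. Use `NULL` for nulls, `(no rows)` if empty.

classical | 9898 ; rap | 7040 ; rock | 15217

For each row compute plays - duration.
Group by genre; take SUM of the expression per group.
  classical: ids {1, 5, 6} → SUM(plays - duration)=9898
  rap: ids {3, 7} → SUM(plays - duration)=7040
  rock: ids {2, 4, 8} → SUM(plays - duration)=15217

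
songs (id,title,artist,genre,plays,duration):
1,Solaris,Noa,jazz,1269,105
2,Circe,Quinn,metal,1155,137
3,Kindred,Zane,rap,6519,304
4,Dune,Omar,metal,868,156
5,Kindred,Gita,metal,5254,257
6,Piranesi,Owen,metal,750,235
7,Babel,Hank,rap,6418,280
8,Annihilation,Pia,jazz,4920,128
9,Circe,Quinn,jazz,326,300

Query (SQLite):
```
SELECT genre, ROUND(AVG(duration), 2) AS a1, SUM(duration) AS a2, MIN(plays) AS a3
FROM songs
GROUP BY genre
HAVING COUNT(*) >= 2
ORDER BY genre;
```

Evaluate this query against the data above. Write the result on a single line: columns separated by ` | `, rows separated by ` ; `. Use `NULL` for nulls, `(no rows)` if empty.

jazz | 177.67 | 533 | 326 ; metal | 196.25 | 785 | 750 ; rap | 292 | 584 | 6418

Group songs by genre.
Per group compute: ROUND(AVG(duration), 2), SUM(duration), MIN(plays).
HAVING: drop groups with fewer than 2 rows.
  jazz: ids {1, 8, 9} → ROUND(AVG(duration), 2)=177.67, SUM(duration)=533, MIN(plays)=326
  metal: ids {2, 4, 5, 6} → ROUND(AVG(duration), 2)=196.25, SUM(duration)=785, MIN(plays)=750
  rap: ids {3, 7} → ROUND(AVG(duration), 2)=292, SUM(duration)=584, MIN(plays)=6418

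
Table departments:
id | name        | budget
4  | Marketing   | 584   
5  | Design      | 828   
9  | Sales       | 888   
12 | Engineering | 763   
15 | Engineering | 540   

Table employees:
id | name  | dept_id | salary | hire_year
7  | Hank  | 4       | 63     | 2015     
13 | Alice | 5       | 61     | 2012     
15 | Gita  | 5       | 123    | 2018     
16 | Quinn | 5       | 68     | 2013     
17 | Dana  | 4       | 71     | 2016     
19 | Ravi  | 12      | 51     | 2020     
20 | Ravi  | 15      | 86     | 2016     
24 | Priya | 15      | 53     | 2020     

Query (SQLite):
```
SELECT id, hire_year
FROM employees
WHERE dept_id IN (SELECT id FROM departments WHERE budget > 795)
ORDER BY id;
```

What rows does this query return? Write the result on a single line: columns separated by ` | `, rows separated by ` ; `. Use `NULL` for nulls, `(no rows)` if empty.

13 | 2012 ; 15 | 2018 ; 16 | 2013

Inner query: departments.id where budget > 795.
Outer: keep employees rows whose dept_id is in that set.
Inner query → {5, 9}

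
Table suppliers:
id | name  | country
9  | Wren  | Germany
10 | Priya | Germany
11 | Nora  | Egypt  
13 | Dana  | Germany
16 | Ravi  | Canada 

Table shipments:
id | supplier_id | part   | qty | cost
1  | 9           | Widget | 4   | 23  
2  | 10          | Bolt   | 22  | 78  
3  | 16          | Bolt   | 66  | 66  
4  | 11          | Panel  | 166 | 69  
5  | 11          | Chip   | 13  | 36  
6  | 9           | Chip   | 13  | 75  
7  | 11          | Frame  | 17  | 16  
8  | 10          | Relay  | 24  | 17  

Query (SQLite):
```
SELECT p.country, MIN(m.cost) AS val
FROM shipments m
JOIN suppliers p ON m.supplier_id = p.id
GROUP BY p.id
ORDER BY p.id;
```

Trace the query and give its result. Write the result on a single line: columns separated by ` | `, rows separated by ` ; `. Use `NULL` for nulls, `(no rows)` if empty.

Germany | 23 ; Germany | 17 ; Egypt | 16 ; Canada | 66

Join each shipments row to its suppliers via supplier_id.
Group joined rows by suppliers.id; compute MIN(m.cost) per group.
  9: ids {1, 6} → MIN(m.cost)=23
  10: ids {2, 8} → MIN(m.cost)=17
  11: ids {4, 5, 7} → MIN(m.cost)=16
  16: ids {3} → MIN(m.cost)=66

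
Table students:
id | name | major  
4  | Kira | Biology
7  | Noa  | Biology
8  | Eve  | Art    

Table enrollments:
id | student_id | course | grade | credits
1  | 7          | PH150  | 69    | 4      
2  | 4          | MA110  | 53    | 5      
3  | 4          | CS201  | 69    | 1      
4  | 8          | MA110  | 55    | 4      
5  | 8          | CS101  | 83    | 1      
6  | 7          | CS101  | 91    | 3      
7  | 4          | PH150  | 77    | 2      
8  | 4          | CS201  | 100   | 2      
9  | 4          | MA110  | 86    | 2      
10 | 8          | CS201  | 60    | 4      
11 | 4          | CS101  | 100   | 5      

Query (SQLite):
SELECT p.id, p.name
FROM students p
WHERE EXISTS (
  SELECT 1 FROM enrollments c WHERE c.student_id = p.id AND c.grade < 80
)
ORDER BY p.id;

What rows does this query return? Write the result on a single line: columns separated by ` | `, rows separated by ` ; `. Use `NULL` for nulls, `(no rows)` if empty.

4 | Kira ; 7 | Noa ; 8 | Eve

For each students row, check whether any enrollments with matching student_id has grade < 80.
Keep rows where that is true.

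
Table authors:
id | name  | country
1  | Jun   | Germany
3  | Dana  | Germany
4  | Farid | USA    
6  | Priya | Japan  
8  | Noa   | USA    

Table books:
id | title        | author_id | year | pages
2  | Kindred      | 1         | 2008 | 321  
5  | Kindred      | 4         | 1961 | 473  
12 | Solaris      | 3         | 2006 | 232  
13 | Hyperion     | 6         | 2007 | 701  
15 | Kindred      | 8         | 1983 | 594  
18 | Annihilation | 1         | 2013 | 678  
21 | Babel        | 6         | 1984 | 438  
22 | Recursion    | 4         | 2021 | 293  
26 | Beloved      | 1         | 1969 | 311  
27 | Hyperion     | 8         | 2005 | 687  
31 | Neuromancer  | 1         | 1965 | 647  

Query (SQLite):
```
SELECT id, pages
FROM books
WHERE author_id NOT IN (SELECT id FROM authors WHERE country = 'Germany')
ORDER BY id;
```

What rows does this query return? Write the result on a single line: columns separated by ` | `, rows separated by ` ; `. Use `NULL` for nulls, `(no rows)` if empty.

5 | 473 ; 13 | 701 ; 15 | 594 ; 21 | 438 ; 22 | 293 ; 27 | 687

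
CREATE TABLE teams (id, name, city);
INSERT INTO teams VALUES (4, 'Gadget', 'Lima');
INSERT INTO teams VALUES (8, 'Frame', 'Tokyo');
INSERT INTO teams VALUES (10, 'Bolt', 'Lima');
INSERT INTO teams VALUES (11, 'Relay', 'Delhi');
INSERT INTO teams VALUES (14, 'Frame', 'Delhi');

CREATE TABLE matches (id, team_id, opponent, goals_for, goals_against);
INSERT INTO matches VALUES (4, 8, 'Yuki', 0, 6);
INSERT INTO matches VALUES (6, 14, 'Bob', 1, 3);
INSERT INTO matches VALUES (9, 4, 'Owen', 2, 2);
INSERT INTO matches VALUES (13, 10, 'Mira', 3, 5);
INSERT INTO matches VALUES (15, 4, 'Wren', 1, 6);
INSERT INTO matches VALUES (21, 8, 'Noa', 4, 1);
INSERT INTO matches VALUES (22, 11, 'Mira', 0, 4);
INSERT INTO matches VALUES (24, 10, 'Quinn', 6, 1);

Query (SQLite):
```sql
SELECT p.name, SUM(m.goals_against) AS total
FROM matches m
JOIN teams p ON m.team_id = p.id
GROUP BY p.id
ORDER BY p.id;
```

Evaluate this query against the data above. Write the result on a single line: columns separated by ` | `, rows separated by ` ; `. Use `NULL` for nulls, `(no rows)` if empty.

Gadget | 8 ; Frame | 7 ; Bolt | 6 ; Relay | 4 ; Frame | 3

Join each matches row to its teams via team_id.
Group joined rows by teams.id; compute SUM(m.goals_against) per group.
  4: ids {9, 15} → SUM(m.goals_against)=8
  8: ids {4, 21} → SUM(m.goals_against)=7
  10: ids {13, 24} → SUM(m.goals_against)=6
  11: ids {22} → SUM(m.goals_against)=4
  14: ids {6} → SUM(m.goals_against)=3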